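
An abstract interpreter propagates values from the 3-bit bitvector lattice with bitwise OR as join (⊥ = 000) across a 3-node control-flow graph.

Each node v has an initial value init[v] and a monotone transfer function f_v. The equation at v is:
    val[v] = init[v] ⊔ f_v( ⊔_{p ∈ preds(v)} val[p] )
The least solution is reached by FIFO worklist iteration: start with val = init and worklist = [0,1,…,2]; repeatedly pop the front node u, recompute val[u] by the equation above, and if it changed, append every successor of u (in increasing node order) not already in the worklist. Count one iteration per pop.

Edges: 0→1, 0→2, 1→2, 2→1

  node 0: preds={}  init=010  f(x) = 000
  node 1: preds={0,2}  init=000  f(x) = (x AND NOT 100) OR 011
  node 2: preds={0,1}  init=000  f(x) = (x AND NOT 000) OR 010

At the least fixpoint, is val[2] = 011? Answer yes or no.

yes

Worklist (4 pops):
  #1 pop 0: in=000 → 010 (no change)
  #2 pop 1: in=010 → 011 (was 000); enqueue []
  #3 pop 2: in=011 → 011 (was 000); enqueue [1]
  #4 pop 1: in=011 → 011 (no change)

Fixpoint:
  val[0] = 010
  val[1] = 011
  val[2] = 011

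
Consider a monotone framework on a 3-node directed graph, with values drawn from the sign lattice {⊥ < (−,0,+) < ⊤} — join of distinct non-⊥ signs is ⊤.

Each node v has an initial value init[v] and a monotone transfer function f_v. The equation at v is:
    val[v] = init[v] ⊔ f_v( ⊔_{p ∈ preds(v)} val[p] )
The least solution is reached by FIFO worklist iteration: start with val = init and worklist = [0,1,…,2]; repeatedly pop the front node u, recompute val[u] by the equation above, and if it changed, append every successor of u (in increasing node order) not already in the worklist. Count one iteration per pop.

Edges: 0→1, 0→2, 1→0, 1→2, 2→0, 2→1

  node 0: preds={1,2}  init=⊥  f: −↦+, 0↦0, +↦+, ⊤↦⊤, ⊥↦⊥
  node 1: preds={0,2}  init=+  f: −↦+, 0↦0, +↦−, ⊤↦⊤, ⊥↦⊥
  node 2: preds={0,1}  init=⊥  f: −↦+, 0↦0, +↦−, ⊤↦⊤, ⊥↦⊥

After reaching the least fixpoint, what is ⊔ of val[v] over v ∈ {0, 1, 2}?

Worklist (6 pops):
  #1 pop 0: in=+ → + (was ⊥); enqueue []
  #2 pop 1: in=+ → ⊤ (was +); enqueue [0]
  #3 pop 2: in=⊤ → ⊤ (was ⊥); enqueue [1]
  #4 pop 0: in=⊤ → ⊤ (was +); enqueue [2]
  #5 pop 1: in=⊤ → ⊤ (no change)
  #6 pop 2: in=⊤ → ⊤ (no change)

Fixpoint:
  val[0] = ⊤
  val[1] = ⊤
  val[2] = ⊤

⊤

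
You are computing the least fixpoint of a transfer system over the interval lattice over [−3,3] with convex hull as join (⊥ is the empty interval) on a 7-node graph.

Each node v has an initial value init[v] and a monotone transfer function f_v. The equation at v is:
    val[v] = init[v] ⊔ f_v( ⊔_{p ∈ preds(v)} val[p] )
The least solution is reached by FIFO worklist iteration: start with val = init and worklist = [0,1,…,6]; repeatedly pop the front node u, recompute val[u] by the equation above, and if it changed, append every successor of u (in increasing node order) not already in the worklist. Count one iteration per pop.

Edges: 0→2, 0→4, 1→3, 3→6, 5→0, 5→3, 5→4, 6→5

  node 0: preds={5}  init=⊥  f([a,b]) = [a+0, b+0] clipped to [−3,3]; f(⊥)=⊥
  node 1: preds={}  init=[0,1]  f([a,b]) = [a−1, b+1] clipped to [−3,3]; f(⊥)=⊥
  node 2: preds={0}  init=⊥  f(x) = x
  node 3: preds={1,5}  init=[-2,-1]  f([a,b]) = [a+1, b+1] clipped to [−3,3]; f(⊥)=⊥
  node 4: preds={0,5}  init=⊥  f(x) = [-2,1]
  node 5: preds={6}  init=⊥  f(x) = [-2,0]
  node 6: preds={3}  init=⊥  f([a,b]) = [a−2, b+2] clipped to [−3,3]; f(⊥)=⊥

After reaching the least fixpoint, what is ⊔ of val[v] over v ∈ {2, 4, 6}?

Iteration log — 12 steps:
  step 1. node 0  ⊔preds=⊥  new=⊥  stable
  step 2. node 1  ⊔preds=⊥  new=[0,1]  stable
  step 3. node 2  ⊔preds=⊥  new=⊥  stable
  step 4. node 3  ⊔preds=[0,1]  new=[-2,2]  old=[-2,-1]  +wl: 
  step 5. node 4  ⊔preds=⊥  new=[-2,1]  old=⊥  +wl: 
  step 6. node 5  ⊔preds=⊥  new=[-2,0]  old=⊥  +wl: 0,3,4
  step 7. node 6  ⊔preds=[-2,2]  new=[-3,3]  old=⊥  +wl: 5
  step 8. node 0  ⊔preds=[-2,0]  new=[-2,0]  old=⊥  +wl: 2
  step 9. node 3  ⊔preds=[-2,1]  new=[-2,2]  stable
  step 10. node 4  ⊔preds=[-2,0]  new=[-2,1]  stable
  step 11. node 5  ⊔preds=[-3,3]  new=[-2,0]  stable
  step 12. node 2  ⊔preds=[-2,0]  new=[-2,0]  old=⊥  +wl: 

Least fixpoint reached:
  node 0: [-2,0]
  node 1: [0,1]
  node 2: [-2,0]
  node 3: [-2,2]
  node 4: [-2,1]
  node 5: [-2,0]
  node 6: [-3,3]

[-3,3]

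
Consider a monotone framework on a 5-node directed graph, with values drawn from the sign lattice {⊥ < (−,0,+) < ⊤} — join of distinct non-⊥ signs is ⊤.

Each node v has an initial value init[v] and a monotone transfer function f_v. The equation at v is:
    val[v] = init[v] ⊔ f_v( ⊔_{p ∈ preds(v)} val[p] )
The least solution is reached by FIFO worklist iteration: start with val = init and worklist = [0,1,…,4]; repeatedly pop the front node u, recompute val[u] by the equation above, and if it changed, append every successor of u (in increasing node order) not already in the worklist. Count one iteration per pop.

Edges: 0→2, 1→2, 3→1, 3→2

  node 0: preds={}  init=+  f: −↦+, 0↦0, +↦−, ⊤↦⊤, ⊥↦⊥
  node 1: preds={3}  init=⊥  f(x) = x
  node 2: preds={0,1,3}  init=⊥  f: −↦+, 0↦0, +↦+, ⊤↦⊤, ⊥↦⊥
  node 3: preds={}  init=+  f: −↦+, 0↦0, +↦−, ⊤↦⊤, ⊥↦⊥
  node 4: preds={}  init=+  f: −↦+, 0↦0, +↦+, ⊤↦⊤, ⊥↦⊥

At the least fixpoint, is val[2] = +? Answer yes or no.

yes

Worklist (5 pops):
  #1 pop 0: in=⊥ → + (no change)
  #2 pop 1: in=+ → + (was ⊥); enqueue []
  #3 pop 2: in=+ → + (was ⊥); enqueue []
  #4 pop 3: in=⊥ → + (no change)
  #5 pop 4: in=⊥ → + (no change)

Fixpoint:
  val[0] = +
  val[1] = +
  val[2] = +
  val[3] = +
  val[4] = +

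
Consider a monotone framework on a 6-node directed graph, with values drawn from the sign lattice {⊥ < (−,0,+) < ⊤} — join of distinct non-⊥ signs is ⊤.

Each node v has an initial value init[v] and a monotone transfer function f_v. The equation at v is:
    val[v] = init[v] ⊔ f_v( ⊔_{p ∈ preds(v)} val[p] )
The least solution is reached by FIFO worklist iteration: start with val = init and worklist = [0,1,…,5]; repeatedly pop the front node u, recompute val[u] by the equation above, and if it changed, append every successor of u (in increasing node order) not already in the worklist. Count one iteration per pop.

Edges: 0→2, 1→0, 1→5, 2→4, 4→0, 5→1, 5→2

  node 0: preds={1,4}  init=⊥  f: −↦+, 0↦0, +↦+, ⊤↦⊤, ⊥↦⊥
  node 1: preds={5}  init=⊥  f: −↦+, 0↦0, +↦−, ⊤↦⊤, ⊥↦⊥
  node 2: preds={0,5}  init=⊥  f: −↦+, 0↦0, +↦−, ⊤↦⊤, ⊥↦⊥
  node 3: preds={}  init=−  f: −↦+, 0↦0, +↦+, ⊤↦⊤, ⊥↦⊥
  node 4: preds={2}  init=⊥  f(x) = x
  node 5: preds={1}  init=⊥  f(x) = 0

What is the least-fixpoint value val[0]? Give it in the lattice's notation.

Iteration log — 13 steps:
  step 1. node 0  ⊔preds=⊥  new=⊥  stable
  step 2. node 1  ⊔preds=⊥  new=⊥  stable
  step 3. node 2  ⊔preds=⊥  new=⊥  stable
  step 4. node 3  ⊔preds=⊥  new=−  stable
  step 5. node 4  ⊔preds=⊥  new=⊥  stable
  step 6. node 5  ⊔preds=⊥  new=0  old=⊥  +wl: 1,2
  step 7. node 1  ⊔preds=0  new=0  old=⊥  +wl: 0,5
  step 8. node 2  ⊔preds=0  new=0  old=⊥  +wl: 4
  step 9. node 0  ⊔preds=0  new=0  old=⊥  +wl: 2
  step 10. node 5  ⊔preds=0  new=0  stable
  step 11. node 4  ⊔preds=0  new=0  old=⊥  +wl: 0
  step 12. node 2  ⊔preds=0  new=0  stable
  step 13. node 0  ⊔preds=0  new=0  stable

Least fixpoint reached:
  node 0: 0
  node 1: 0
  node 2: 0
  node 3: −
  node 4: 0
  node 5: 0

0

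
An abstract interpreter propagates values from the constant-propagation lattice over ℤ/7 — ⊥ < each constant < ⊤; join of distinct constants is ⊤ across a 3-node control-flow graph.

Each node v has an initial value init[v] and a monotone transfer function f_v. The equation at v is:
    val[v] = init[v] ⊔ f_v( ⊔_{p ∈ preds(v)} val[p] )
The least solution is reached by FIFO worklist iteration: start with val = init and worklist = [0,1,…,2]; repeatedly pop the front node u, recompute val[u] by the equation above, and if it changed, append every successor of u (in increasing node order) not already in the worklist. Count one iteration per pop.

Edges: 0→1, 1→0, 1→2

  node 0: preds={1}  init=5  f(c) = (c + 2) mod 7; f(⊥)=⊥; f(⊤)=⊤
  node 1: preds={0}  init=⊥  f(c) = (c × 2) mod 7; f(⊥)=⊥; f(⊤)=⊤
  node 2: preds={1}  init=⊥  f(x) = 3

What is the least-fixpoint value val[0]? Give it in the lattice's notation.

5

Worklist (4 pops):
  #1 pop 0: in=⊥ → 5 (no change)
  #2 pop 1: in=5 → 3 (was ⊥); enqueue [0]
  #3 pop 2: in=3 → 3 (was ⊥); enqueue []
  #4 pop 0: in=3 → 5 (no change)

Fixpoint:
  val[0] = 5
  val[1] = 3
  val[2] = 3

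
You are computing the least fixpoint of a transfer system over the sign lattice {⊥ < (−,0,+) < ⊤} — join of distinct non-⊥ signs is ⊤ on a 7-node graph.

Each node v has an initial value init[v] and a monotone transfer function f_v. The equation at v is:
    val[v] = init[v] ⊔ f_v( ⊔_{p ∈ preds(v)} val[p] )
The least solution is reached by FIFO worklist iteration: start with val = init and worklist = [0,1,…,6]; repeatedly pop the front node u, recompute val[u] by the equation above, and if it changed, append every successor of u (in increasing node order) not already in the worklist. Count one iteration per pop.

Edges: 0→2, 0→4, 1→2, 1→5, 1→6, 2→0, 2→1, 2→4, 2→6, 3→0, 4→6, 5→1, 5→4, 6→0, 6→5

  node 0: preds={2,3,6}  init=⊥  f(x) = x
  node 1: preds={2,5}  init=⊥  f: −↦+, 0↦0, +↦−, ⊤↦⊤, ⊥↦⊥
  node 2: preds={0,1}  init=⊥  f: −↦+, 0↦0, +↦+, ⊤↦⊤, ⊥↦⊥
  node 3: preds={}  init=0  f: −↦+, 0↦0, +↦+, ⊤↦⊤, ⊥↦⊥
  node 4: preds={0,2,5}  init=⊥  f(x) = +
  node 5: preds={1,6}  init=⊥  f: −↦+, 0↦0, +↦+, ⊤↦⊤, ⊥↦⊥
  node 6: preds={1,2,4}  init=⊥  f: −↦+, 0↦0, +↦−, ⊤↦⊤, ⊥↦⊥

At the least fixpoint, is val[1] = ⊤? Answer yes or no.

Iteration log — 18 steps:
  step 1. node 0  ⊔preds=0  new=0  old=⊥  +wl: 
  step 2. node 1  ⊔preds=⊥  new=⊥  stable
  step 3. node 2  ⊔preds=0  new=0  old=⊥  +wl: 0,1
  step 4. node 3  ⊔preds=⊥  new=0  stable
  step 5. node 4  ⊔preds=0  new=+  old=⊥  +wl: 
  step 6. node 5  ⊔preds=⊥  new=⊥  stable
  step 7. node 6  ⊔preds=⊤  new=⊤  old=⊥  +wl: 5
  step 8. node 0  ⊔preds=⊤  new=⊤  old=0  +wl: 2,4
  step 9. node 1  ⊔preds=0  new=0  old=⊥  +wl: 6
  step 10. node 5  ⊔preds=⊤  new=⊤  old=⊥  +wl: 1
  step 11. node 2  ⊔preds=⊤  new=⊤  old=0  +wl: 0
  step 12. node 4  ⊔preds=⊤  new=+  stable
  step 13. node 6  ⊔preds=⊤  new=⊤  stable
  step 14. node 1  ⊔preds=⊤  new=⊤  old=0  +wl: 2,5,6
  step 15. node 0  ⊔preds=⊤  new=⊤  stable
  step 16. node 2  ⊔preds=⊤  new=⊤  stable
  step 17. node 5  ⊔preds=⊤  new=⊤  stable
  step 18. node 6  ⊔preds=⊤  new=⊤  stable

Least fixpoint reached:
  node 0: ⊤
  node 1: ⊤
  node 2: ⊤
  node 3: 0
  node 4: +
  node 5: ⊤
  node 6: ⊤

yes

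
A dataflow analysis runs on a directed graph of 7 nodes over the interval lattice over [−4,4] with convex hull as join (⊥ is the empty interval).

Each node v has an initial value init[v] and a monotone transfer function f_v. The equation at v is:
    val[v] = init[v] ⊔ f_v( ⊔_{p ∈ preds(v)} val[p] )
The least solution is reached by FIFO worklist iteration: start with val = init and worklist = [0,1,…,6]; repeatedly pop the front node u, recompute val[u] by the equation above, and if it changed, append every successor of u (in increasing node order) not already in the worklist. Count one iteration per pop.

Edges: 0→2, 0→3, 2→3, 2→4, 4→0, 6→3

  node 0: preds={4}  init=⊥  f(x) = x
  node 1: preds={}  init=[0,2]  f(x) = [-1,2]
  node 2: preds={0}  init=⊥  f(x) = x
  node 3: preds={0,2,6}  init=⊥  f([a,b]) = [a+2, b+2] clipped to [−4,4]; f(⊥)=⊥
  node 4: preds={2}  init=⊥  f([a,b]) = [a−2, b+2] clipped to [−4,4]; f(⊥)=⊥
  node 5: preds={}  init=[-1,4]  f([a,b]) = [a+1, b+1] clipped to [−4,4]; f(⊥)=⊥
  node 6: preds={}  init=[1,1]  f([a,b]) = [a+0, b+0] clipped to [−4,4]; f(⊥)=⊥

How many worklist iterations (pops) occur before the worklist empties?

Worklist (7 pops):
  #1 pop 0: in=⊥ → ⊥ (no change)
  #2 pop 1: in=⊥ → [-1,2] (was [0,2]); enqueue []
  #3 pop 2: in=⊥ → ⊥ (no change)
  #4 pop 3: in=[1,1] → [3,3] (was ⊥); enqueue []
  #5 pop 4: in=⊥ → ⊥ (no change)
  #6 pop 5: in=⊥ → [-1,4] (no change)
  #7 pop 6: in=⊥ → [1,1] (no change)

Fixpoint:
  val[0] = ⊥
  val[1] = [-1,2]
  val[2] = ⊥
  val[3] = [3,3]
  val[4] = ⊥
  val[5] = [-1,4]
  val[6] = [1,1]

7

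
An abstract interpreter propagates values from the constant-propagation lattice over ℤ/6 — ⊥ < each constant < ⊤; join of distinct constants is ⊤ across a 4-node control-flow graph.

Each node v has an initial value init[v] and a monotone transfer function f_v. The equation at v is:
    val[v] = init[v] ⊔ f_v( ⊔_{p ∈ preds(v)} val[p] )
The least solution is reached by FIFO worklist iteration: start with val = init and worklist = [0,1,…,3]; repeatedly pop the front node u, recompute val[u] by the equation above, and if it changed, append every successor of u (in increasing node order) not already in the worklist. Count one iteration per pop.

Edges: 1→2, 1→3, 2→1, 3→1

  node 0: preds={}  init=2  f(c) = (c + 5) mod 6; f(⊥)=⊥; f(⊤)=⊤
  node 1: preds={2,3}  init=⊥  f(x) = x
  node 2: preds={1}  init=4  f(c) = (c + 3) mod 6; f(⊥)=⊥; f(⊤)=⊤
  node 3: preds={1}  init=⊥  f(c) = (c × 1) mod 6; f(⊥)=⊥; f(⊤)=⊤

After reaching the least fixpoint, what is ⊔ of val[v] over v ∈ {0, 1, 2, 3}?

⊤

Iteration log — 8 steps:
  step 1. node 0  ⊔preds=⊥  new=2  stable
  step 2. node 1  ⊔preds=4  new=4  old=⊥  +wl: 
  step 3. node 2  ⊔preds=4  new=⊤  old=4  +wl: 1
  step 4. node 3  ⊔preds=4  new=4  old=⊥  +wl: 
  step 5. node 1  ⊔preds=⊤  new=⊤  old=4  +wl: 2,3
  step 6. node 2  ⊔preds=⊤  new=⊤  stable
  step 7. node 3  ⊔preds=⊤  new=⊤  old=4  +wl: 1
  step 8. node 1  ⊔preds=⊤  new=⊤  stable

Least fixpoint reached:
  node 0: 2
  node 1: ⊤
  node 2: ⊤
  node 3: ⊤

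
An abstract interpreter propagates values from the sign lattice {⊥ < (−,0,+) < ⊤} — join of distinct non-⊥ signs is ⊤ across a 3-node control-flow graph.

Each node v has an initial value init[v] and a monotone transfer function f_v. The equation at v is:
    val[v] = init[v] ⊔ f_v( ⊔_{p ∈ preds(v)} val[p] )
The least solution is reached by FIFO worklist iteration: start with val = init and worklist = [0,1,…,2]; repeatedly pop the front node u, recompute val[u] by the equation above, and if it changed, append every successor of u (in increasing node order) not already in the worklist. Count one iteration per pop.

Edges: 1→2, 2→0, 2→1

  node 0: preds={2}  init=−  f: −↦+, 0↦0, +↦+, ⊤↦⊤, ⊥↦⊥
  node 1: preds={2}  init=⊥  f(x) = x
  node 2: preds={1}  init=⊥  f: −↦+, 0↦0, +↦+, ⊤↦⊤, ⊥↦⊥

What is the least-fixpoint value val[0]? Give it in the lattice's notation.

Trace (3 dequeues):
  [1] u=0 | in ⊥ | out − | ==
  [2] u=1 | in ⊥ | out ⊥ | ==
  [3] u=2 | in ⊥ | out ⊥ | ==

Converged values:
  [0] −
  [1] ⊥
  [2] ⊥

−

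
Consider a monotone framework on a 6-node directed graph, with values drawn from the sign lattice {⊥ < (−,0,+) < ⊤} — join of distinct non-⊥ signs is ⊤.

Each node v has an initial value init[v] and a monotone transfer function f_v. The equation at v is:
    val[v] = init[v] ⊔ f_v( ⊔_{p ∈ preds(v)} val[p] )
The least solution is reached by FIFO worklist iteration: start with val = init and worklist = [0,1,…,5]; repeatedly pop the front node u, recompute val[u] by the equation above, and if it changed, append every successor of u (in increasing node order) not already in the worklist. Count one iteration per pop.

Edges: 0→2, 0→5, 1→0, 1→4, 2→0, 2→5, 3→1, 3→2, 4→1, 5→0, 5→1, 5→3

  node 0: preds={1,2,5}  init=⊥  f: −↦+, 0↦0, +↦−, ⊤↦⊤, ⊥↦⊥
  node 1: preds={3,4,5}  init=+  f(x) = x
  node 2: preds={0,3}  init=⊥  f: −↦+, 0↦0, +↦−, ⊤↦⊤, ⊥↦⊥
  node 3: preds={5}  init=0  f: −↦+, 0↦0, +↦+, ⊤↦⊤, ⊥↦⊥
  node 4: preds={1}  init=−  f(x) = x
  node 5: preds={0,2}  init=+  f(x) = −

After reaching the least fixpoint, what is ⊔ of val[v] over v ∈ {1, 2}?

⊤

Worklist (11 pops):
  #1 pop 0: in=+ → − (was ⊥); enqueue []
  #2 pop 1: in=⊤ → ⊤ (was +); enqueue [0]
  #3 pop 2: in=⊤ → ⊤ (was ⊥); enqueue []
  #4 pop 3: in=+ → ⊤ (was 0); enqueue [1,2]
  #5 pop 4: in=⊤ → ⊤ (was −); enqueue []
  #6 pop 5: in=⊤ → ⊤ (was +); enqueue [3]
  #7 pop 0: in=⊤ → ⊤ (was −); enqueue [5]
  #8 pop 1: in=⊤ → ⊤ (no change)
  #9 pop 2: in=⊤ → ⊤ (no change)
  #10 pop 3: in=⊤ → ⊤ (no change)
  #11 pop 5: in=⊤ → ⊤ (no change)

Fixpoint:
  val[0] = ⊤
  val[1] = ⊤
  val[2] = ⊤
  val[3] = ⊤
  val[4] = ⊤
  val[5] = ⊤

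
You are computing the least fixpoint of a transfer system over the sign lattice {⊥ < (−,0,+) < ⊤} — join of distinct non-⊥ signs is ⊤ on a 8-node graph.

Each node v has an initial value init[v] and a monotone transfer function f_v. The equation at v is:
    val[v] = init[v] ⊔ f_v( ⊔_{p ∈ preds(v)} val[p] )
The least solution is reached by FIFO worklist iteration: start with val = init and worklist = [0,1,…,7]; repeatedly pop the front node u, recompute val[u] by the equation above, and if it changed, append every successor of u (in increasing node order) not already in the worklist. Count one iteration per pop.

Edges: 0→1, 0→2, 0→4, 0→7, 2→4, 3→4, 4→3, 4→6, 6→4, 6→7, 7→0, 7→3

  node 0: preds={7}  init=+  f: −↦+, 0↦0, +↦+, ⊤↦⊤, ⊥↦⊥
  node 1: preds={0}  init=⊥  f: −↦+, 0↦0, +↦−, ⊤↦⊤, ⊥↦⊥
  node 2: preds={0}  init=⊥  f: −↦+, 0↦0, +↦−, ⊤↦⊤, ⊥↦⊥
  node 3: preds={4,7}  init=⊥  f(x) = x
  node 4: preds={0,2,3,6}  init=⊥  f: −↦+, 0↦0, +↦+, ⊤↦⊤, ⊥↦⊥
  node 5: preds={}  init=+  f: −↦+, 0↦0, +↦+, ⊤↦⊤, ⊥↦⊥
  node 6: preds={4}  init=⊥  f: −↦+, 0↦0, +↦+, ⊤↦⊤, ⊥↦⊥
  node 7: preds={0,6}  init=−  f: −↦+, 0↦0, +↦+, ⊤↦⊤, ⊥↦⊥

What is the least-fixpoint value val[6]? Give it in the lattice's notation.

⊤

Iteration log — 15 steps:
  step 1. node 0  ⊔preds=−  new=+  stable
  step 2. node 1  ⊔preds=+  new=−  old=⊥  +wl: 
  step 3. node 2  ⊔preds=+  new=−  old=⊥  +wl: 
  step 4. node 3  ⊔preds=−  new=−  old=⊥  +wl: 
  step 5. node 4  ⊔preds=⊤  new=⊤  old=⊥  +wl: 3
  step 6. node 5  ⊔preds=⊥  new=+  stable
  step 7. node 6  ⊔preds=⊤  new=⊤  old=⊥  +wl: 4
  step 8. node 7  ⊔preds=⊤  new=⊤  old=−  +wl: 0
  step 9. node 3  ⊔preds=⊤  new=⊤  old=−  +wl: 
  step 10. node 4  ⊔preds=⊤  new=⊤  stable
  step 11. node 0  ⊔preds=⊤  new=⊤  old=+  +wl: 1,2,4,7
  step 12. node 1  ⊔preds=⊤  new=⊤  old=−  +wl: 
  step 13. node 2  ⊔preds=⊤  new=⊤  old=−  +wl: 
  step 14. node 4  ⊔preds=⊤  new=⊤  stable
  step 15. node 7  ⊔preds=⊤  new=⊤  stable

Least fixpoint reached:
  node 0: ⊤
  node 1: ⊤
  node 2: ⊤
  node 3: ⊤
  node 4: ⊤
  node 5: +
  node 6: ⊤
  node 7: ⊤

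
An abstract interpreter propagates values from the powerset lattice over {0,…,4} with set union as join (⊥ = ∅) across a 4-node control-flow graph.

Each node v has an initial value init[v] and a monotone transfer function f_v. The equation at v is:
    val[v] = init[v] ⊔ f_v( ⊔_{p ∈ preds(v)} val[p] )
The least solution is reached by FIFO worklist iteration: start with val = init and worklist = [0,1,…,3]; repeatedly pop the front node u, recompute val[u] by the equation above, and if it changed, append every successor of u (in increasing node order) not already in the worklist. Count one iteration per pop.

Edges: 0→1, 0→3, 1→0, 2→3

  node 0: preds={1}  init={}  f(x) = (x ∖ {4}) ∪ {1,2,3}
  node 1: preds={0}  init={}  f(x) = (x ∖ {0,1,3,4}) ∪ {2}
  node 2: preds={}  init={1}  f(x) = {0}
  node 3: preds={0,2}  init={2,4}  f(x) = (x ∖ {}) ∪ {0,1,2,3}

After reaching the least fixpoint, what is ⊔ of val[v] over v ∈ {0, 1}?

Iteration log — 5 steps:
  step 1. node 0  ⊔preds={}  new={1,2,3}  old={}  +wl: 
  step 2. node 1  ⊔preds={1,2,3}  new={2}  old={}  +wl: 0
  step 3. node 2  ⊔preds={}  new={0,1}  old={1}  +wl: 
  step 4. node 3  ⊔preds={0,1,2,3}  new={0,1,2,3,4}  old={2,4}  +wl: 
  step 5. node 0  ⊔preds={2}  new={1,2,3}  stable

Least fixpoint reached:
  node 0: {1,2,3}
  node 1: {2}
  node 2: {0,1}
  node 3: {0,1,2,3,4}

{1,2,3}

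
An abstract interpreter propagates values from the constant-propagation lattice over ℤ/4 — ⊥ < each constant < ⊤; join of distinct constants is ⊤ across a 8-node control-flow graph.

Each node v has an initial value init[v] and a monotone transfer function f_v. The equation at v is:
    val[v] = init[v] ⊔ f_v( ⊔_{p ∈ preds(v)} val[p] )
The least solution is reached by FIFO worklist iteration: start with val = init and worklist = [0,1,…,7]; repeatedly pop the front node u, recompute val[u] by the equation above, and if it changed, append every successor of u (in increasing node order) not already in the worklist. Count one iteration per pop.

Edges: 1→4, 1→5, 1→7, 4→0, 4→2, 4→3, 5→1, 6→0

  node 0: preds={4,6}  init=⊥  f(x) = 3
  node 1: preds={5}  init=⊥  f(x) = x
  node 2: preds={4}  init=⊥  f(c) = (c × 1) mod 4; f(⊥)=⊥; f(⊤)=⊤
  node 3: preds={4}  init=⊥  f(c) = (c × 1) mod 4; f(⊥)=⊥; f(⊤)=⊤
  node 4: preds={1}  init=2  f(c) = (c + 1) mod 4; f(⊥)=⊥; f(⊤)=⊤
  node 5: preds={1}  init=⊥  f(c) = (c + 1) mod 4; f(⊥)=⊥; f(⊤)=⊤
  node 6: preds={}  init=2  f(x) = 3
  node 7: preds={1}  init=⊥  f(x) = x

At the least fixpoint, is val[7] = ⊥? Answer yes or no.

yes

Iteration log — 9 steps:
  step 1. node 0  ⊔preds=2  new=3  old=⊥  +wl: 
  step 2. node 1  ⊔preds=⊥  new=⊥  stable
  step 3. node 2  ⊔preds=2  new=2  old=⊥  +wl: 
  step 4. node 3  ⊔preds=2  new=2  old=⊥  +wl: 
  step 5. node 4  ⊔preds=⊥  new=2  stable
  step 6. node 5  ⊔preds=⊥  new=⊥  stable
  step 7. node 6  ⊔preds=⊥  new=⊤  old=2  +wl: 0
  step 8. node 7  ⊔preds=⊥  new=⊥  stable
  step 9. node 0  ⊔preds=⊤  new=3  stable

Least fixpoint reached:
  node 0: 3
  node 1: ⊥
  node 2: 2
  node 3: 2
  node 4: 2
  node 5: ⊥
  node 6: ⊤
  node 7: ⊥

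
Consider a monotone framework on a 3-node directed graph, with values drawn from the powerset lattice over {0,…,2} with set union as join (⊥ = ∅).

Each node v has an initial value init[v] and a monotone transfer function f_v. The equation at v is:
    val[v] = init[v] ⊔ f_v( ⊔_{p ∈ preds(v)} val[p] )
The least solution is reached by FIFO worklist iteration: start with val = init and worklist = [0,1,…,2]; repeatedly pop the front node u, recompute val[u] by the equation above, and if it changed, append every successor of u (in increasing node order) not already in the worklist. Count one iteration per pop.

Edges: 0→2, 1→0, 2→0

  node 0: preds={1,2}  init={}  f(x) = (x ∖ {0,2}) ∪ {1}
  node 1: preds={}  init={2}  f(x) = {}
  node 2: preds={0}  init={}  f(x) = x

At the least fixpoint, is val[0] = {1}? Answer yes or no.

yes

Iteration log — 4 steps:
  step 1. node 0  ⊔preds={2}  new={1}  old={}  +wl: 
  step 2. node 1  ⊔preds={}  new={2}  stable
  step 3. node 2  ⊔preds={1}  new={1}  old={}  +wl: 0
  step 4. node 0  ⊔preds={1,2}  new={1}  stable

Least fixpoint reached:
  node 0: {1}
  node 1: {2}
  node 2: {1}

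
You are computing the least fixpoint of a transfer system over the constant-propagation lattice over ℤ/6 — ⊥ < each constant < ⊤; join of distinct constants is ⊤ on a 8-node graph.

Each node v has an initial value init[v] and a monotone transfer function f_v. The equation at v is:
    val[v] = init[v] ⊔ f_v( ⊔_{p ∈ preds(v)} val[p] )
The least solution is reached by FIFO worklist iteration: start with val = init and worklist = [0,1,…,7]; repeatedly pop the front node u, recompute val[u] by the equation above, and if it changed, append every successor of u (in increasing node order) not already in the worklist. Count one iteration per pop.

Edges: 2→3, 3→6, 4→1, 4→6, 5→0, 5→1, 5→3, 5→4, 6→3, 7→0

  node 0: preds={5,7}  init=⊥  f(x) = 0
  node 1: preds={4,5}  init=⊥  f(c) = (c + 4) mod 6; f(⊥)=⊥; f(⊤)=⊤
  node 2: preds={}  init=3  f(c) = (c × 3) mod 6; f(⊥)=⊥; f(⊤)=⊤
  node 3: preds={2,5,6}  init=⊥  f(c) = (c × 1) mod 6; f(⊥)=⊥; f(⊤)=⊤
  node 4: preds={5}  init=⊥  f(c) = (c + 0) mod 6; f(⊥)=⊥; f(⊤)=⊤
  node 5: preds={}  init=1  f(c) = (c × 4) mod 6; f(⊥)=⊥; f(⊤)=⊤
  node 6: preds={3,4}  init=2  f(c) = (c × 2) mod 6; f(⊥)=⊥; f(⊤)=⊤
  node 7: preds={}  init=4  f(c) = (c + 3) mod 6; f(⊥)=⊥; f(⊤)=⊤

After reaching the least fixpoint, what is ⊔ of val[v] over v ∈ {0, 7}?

Worklist (10 pops):
  #1 pop 0: in=⊤ → 0 (was ⊥); enqueue []
  #2 pop 1: in=1 → 5 (was ⊥); enqueue []
  #3 pop 2: in=⊥ → 3 (no change)
  #4 pop 3: in=⊤ → ⊤ (was ⊥); enqueue []
  #5 pop 4: in=1 → 1 (was ⊥); enqueue [1]
  #6 pop 5: in=⊥ → 1 (no change)
  #7 pop 6: in=⊤ → ⊤ (was 2); enqueue [3]
  #8 pop 7: in=⊥ → 4 (no change)
  #9 pop 1: in=1 → 5 (no change)
  #10 pop 3: in=⊤ → ⊤ (no change)

Fixpoint:
  val[0] = 0
  val[1] = 5
  val[2] = 3
  val[3] = ⊤
  val[4] = 1
  val[5] = 1
  val[6] = ⊤
  val[7] = 4

⊤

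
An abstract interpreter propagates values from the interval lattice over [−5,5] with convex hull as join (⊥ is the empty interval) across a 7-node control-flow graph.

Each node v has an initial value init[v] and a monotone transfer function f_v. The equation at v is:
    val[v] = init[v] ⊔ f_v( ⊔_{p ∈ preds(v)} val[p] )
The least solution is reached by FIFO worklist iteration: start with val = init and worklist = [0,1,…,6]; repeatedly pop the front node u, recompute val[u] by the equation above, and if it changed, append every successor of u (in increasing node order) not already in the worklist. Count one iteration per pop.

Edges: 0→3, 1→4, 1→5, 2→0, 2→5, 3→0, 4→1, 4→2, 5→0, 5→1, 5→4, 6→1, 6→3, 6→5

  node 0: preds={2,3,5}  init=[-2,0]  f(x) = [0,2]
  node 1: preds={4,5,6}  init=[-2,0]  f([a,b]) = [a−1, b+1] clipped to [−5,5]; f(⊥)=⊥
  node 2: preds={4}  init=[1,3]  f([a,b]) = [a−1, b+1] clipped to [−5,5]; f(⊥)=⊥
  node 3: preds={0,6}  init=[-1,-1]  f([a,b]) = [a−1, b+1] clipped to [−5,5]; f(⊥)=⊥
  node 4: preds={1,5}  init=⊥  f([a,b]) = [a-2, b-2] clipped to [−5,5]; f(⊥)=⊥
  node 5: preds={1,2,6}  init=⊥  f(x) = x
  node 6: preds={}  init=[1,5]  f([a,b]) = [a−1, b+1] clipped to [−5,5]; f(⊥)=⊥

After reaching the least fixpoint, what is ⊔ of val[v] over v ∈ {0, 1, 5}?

Trace (16 dequeues):
  [1] u=0 | in [-1,3] | out [-2,2] | prev [-2,0] | push {}
  [2] u=1 | in [1,5] | out [-2,5] | prev [-2,0] | push {}
  [3] u=2 | in ⊥ | out [1,3] | ==
  [4] u=3 | in [-2,5] | out [-3,5] | prev [-1,-1] | push {0}
  [5] u=4 | in [-2,5] | out [-4,3] | prev ⊥ | push {1,2}
  [6] u=5 | in [-2,5] | out [-2,5] | prev ⊥ | push {4}
  [7] u=6 | in ⊥ | out [1,5] | ==
  [8] u=0 | in [-3,5] | out [-2,2] | ==
  [9] u=1 | in [-4,5] | out [-5,5] | prev [-2,5] | push {5}
  [10] u=2 | in [-4,3] | out [-5,4] | prev [1,3] | push {0}
  [11] u=4 | in [-5,5] | out [-5,3] | prev [-4,3] | push {1,2}
  [12] u=5 | in [-5,5] | out [-5,5] | prev [-2,5] | push {4}
  [13] u=0 | in [-5,5] | out [-2,2] | ==
  [14] u=1 | in [-5,5] | out [-5,5] | ==
  [15] u=2 | in [-5,3] | out [-5,4] | ==
  [16] u=4 | in [-5,5] | out [-5,3] | ==

Converged values:
  [0] [-2,2]
  [1] [-5,5]
  [2] [-5,4]
  [3] [-3,5]
  [4] [-5,3]
  [5] [-5,5]
  [6] [1,5]

[-5,5]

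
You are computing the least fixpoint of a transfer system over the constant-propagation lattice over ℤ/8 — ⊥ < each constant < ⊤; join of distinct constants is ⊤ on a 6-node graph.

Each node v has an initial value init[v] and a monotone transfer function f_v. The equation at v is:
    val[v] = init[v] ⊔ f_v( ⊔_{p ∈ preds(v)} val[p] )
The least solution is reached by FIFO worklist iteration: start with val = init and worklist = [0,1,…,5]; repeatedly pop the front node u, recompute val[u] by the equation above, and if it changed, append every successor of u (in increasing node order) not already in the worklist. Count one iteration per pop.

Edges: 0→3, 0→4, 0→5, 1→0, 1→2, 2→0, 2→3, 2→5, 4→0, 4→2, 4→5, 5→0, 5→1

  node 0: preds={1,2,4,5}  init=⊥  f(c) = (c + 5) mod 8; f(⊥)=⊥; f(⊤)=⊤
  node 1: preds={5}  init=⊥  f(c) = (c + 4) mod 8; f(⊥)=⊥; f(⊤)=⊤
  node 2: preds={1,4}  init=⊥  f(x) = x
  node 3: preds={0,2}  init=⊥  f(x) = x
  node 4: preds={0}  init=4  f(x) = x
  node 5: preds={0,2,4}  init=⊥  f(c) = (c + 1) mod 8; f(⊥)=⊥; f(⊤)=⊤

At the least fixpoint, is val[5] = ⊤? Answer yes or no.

yes

Trace (14 dequeues):
  [1] u=0 | in 4 | out 1 | prev ⊥ | push {}
  [2] u=1 | in ⊥ | out ⊥ | ==
  [3] u=2 | in 4 | out 4 | prev ⊥ | push {0}
  [4] u=3 | in ⊤ | out ⊤ | prev ⊥ | push {}
  [5] u=4 | in 1 | out ⊤ | prev 4 | push {2}
  [6] u=5 | in ⊤ | out ⊤ | prev ⊥ | push {1}
  [7] u=0 | in ⊤ | out ⊤ | prev 1 | push {3,4,5}
  [8] u=2 | in ⊤ | out ⊤ | prev 4 | push {0}
  [9] u=1 | in ⊤ | out ⊤ | prev ⊥ | push {2}
  [10] u=3 | in ⊤ | out ⊤ | ==
  [11] u=4 | in ⊤ | out ⊤ | ==
  [12] u=5 | in ⊤ | out ⊤ | ==
  [13] u=0 | in ⊤ | out ⊤ | ==
  [14] u=2 | in ⊤ | out ⊤ | ==

Converged values:
  [0] ⊤
  [1] ⊤
  [2] ⊤
  [3] ⊤
  [4] ⊤
  [5] ⊤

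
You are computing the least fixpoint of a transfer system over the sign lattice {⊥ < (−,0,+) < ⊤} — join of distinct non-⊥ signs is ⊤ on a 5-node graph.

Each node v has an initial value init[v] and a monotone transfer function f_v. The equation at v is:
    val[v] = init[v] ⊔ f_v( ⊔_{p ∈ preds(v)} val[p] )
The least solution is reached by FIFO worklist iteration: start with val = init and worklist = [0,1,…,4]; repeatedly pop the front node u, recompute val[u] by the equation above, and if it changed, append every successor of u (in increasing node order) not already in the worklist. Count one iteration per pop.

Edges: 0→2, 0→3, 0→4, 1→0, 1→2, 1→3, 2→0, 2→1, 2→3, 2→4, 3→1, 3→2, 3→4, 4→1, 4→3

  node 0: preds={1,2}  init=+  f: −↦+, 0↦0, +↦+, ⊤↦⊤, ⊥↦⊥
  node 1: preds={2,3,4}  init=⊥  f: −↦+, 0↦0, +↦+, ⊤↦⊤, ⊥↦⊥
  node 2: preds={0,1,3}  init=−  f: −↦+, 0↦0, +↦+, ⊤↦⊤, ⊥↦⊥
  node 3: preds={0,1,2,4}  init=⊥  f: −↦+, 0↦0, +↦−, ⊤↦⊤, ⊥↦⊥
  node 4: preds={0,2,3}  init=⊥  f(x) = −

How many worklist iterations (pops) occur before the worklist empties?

Trace (11 dequeues):
  [1] u=0 | in − | out + | ==
  [2] u=1 | in − | out + | prev ⊥ | push {0}
  [3] u=2 | in + | out ⊤ | prev − | push {1}
  [4] u=3 | in ⊤ | out ⊤ | prev ⊥ | push {2}
  [5] u=4 | in ⊤ | out − | prev ⊥ | push {3}
  [6] u=0 | in ⊤ | out ⊤ | prev + | push {4}
  [7] u=1 | in ⊤ | out ⊤ | prev + | push {0}
  [8] u=2 | in ⊤ | out ⊤ | ==
  [9] u=3 | in ⊤ | out ⊤ | ==
  [10] u=4 | in ⊤ | out − | ==
  [11] u=0 | in ⊤ | out ⊤ | ==

Converged values:
  [0] ⊤
  [1] ⊤
  [2] ⊤
  [3] ⊤
  [4] −

11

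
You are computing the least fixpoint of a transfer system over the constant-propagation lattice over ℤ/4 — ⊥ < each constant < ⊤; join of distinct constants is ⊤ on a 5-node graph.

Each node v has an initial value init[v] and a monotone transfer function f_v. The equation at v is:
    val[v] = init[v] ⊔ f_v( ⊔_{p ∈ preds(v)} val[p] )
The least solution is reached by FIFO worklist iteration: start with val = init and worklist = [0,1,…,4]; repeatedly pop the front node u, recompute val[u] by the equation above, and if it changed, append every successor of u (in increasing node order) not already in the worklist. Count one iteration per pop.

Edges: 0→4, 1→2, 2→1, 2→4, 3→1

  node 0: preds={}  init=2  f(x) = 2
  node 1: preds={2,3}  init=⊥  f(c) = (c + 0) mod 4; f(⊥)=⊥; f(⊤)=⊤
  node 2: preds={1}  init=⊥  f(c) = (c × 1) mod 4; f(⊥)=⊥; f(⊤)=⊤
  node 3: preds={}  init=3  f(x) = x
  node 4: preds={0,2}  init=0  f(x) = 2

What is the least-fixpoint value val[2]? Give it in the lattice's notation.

Iteration log — 6 steps:
  step 1. node 0  ⊔preds=⊥  new=2  stable
  step 2. node 1  ⊔preds=3  new=3  old=⊥  +wl: 
  step 3. node 2  ⊔preds=3  new=3  old=⊥  +wl: 1
  step 4. node 3  ⊔preds=⊥  new=3  stable
  step 5. node 4  ⊔preds=⊤  new=⊤  old=0  +wl: 
  step 6. node 1  ⊔preds=3  new=3  stable

Least fixpoint reached:
  node 0: 2
  node 1: 3
  node 2: 3
  node 3: 3
  node 4: ⊤

3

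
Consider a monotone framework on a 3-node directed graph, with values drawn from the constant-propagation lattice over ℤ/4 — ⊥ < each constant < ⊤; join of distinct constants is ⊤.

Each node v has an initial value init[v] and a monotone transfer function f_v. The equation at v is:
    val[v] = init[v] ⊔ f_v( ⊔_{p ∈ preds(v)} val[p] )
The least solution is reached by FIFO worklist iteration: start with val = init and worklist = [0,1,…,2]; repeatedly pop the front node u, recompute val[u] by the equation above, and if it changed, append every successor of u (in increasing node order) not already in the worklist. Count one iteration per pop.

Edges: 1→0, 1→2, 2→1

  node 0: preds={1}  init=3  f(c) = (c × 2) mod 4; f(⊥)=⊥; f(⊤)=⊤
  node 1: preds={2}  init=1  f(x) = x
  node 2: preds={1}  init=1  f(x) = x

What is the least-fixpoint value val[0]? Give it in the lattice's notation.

⊤

Iteration log — 3 steps:
  step 1. node 0  ⊔preds=1  new=⊤  old=3  +wl: 
  step 2. node 1  ⊔preds=1  new=1  stable
  step 3. node 2  ⊔preds=1  new=1  stable

Least fixpoint reached:
  node 0: ⊤
  node 1: 1
  node 2: 1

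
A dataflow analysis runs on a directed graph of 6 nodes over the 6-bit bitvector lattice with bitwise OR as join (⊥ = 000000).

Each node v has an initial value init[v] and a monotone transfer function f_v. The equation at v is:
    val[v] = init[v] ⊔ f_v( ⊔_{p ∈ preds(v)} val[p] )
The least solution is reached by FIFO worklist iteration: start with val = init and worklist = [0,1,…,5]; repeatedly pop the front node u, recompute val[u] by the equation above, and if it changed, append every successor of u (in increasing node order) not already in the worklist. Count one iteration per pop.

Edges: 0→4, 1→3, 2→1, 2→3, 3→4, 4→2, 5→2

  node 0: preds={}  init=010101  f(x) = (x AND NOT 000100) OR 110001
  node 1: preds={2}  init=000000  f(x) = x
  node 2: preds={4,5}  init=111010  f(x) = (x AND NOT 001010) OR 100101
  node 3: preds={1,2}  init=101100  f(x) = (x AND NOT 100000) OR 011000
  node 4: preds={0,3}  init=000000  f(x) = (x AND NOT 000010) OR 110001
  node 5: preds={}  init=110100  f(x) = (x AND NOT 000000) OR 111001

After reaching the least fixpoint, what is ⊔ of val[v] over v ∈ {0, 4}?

Trace (9 dequeues):
  [1] u=0 | in 000000 | out 110101 | prev 010101 | push {}
  [2] u=1 | in 111010 | out 111010 | prev 000000 | push {}
  [3] u=2 | in 110100 | out 111111 | prev 111010 | push {1}
  [4] u=3 | in 111111 | out 111111 | prev 101100 | push {}
  [5] u=4 | in 111111 | out 111101 | prev 000000 | push {2}
  [6] u=5 | in 000000 | out 111101 | prev 110100 | push {}
  [7] u=1 | in 111111 | out 111111 | prev 111010 | push {3}
  [8] u=2 | in 111101 | out 111111 | ==
  [9] u=3 | in 111111 | out 111111 | ==

Converged values:
  [0] 110101
  [1] 111111
  [2] 111111
  [3] 111111
  [4] 111101
  [5] 111101

111101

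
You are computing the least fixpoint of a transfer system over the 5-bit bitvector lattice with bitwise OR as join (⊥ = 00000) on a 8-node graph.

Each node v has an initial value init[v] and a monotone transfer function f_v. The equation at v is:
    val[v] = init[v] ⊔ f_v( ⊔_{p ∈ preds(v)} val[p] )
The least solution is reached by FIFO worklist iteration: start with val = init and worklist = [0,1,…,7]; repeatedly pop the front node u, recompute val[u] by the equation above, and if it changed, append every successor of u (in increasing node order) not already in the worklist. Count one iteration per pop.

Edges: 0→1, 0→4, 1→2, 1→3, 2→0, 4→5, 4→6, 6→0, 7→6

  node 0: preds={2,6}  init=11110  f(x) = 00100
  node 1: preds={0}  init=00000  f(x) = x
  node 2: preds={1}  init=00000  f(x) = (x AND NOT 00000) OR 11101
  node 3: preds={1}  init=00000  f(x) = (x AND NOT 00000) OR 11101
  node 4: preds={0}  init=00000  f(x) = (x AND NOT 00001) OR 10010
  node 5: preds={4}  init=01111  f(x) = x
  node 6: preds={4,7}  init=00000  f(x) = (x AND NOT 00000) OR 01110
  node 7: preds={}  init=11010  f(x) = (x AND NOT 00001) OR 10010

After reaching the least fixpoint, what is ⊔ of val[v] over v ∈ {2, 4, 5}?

11111

Worklist (9 pops):
  #1 pop 0: in=00000 → 11110 (no change)
  #2 pop 1: in=11110 → 11110 (was 00000); enqueue []
  #3 pop 2: in=11110 → 11111 (was 00000); enqueue [0]
  #4 pop 3: in=11110 → 11111 (was 00000); enqueue []
  #5 pop 4: in=11110 → 11110 (was 00000); enqueue []
  #6 pop 5: in=11110 → 11111 (was 01111); enqueue []
  #7 pop 6: in=11110 → 11110 (was 00000); enqueue []
  #8 pop 7: in=00000 → 11010 (no change)
  #9 pop 0: in=11111 → 11110 (no change)

Fixpoint:
  val[0] = 11110
  val[1] = 11110
  val[2] = 11111
  val[3] = 11111
  val[4] = 11110
  val[5] = 11111
  val[6] = 11110
  val[7] = 11010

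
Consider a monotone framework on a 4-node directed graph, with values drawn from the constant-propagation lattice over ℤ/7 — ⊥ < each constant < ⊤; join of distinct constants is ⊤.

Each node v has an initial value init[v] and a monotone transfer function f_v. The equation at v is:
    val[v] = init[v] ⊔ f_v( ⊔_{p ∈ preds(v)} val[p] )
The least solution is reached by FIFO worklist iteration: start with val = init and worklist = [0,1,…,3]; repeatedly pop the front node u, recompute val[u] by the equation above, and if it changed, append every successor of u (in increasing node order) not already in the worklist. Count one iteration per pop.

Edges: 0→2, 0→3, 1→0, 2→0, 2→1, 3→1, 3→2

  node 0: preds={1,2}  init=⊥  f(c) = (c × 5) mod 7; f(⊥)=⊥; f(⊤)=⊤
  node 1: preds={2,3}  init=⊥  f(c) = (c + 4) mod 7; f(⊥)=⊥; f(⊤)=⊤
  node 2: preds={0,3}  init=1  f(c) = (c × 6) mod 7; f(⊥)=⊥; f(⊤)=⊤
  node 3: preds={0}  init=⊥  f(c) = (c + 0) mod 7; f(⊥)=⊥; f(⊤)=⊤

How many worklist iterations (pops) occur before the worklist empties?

11

Trace (11 dequeues):
  [1] u=0 | in 1 | out 5 | prev ⊥ | push {}
  [2] u=1 | in 1 | out 5 | prev ⊥ | push {0}
  [3] u=2 | in 5 | out ⊤ | prev 1 | push {1}
  [4] u=3 | in 5 | out 5 | prev ⊥ | push {2}
  [5] u=0 | in ⊤ | out ⊤ | prev 5 | push {3}
  [6] u=1 | in ⊤ | out ⊤ | prev 5 | push {0}
  [7] u=2 | in ⊤ | out ⊤ | ==
  [8] u=3 | in ⊤ | out ⊤ | prev 5 | push {1,2}
  [9] u=0 | in ⊤ | out ⊤ | ==
  [10] u=1 | in ⊤ | out ⊤ | ==
  [11] u=2 | in ⊤ | out ⊤ | ==

Converged values:
  [0] ⊤
  [1] ⊤
  [2] ⊤
  [3] ⊤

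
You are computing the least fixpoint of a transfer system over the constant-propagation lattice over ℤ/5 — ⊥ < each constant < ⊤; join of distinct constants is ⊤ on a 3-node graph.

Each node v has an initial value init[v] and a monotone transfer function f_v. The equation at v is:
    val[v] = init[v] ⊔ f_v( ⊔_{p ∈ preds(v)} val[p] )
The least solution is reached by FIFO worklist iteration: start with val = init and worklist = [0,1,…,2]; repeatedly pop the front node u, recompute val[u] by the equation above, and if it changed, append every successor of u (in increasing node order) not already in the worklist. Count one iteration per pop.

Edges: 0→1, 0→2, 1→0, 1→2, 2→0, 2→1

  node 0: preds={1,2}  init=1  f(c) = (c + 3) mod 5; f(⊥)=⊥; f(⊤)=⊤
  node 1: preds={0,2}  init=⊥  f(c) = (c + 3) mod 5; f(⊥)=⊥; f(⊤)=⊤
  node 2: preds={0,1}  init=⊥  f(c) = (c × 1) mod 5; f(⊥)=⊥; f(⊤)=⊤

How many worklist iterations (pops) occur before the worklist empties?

7

Trace (7 dequeues):
  [1] u=0 | in ⊥ | out 1 | ==
  [2] u=1 | in 1 | out 4 | prev ⊥ | push {0}
  [3] u=2 | in ⊤ | out ⊤ | prev ⊥ | push {1}
  [4] u=0 | in ⊤ | out ⊤ | prev 1 | push {2}
  [5] u=1 | in ⊤ | out ⊤ | prev 4 | push {0}
  [6] u=2 | in ⊤ | out ⊤ | ==
  [7] u=0 | in ⊤ | out ⊤ | ==

Converged values:
  [0] ⊤
  [1] ⊤
  [2] ⊤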